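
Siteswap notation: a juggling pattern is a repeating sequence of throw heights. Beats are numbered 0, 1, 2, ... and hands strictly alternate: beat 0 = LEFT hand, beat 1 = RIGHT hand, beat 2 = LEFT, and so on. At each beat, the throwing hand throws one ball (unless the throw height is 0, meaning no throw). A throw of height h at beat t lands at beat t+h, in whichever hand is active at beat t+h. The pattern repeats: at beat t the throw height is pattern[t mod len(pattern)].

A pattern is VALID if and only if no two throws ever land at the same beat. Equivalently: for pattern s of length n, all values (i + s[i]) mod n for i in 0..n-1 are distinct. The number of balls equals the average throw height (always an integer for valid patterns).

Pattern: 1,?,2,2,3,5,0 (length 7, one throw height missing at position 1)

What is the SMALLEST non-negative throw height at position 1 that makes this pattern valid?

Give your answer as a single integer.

i=0: (0 + 1) mod 7 = 1
i=1: s[i]=? (unknown)
i=2: (2 + 2) mod 7 = 4
i=3: (3 + 2) mod 7 = 5
i=4: (4 + 3) mod 7 = 0
i=5: (5 + 5) mod 7 = 3
i=6: (6 + 0) mod 7 = 6
Known residues: [0, 1, 3, 4, 5, 6]; need a permutation of 0..6, so missing residue r = 2
Need (1 + s) mod 7 = 2; smallest s = (2 - 1) mod 7 = 1

Answer: 1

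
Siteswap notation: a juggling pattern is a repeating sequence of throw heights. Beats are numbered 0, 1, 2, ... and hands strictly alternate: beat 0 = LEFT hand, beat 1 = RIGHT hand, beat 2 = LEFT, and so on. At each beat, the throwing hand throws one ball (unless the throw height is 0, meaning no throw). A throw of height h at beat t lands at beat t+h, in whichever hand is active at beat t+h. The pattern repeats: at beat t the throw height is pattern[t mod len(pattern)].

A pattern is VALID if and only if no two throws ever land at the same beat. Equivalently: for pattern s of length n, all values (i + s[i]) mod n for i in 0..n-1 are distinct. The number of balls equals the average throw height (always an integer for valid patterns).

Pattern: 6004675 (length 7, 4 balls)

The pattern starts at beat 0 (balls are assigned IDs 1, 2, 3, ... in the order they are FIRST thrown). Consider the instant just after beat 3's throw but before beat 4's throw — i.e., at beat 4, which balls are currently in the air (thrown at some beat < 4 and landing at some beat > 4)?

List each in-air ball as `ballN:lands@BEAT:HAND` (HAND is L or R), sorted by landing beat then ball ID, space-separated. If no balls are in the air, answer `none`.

Beat 0 (L): throw ball1 h=6 -> lands@6:L; in-air after throw: [b1@6:L]
Beat 3 (R): throw ball2 h=4 -> lands@7:R; in-air after throw: [b1@6:L b2@7:R]
Beat 4 (L): throw ball3 h=6 -> lands@10:L; in-air after throw: [b1@6:L b2@7:R b3@10:L]

Answer: ball1:lands@6:L ball2:lands@7:R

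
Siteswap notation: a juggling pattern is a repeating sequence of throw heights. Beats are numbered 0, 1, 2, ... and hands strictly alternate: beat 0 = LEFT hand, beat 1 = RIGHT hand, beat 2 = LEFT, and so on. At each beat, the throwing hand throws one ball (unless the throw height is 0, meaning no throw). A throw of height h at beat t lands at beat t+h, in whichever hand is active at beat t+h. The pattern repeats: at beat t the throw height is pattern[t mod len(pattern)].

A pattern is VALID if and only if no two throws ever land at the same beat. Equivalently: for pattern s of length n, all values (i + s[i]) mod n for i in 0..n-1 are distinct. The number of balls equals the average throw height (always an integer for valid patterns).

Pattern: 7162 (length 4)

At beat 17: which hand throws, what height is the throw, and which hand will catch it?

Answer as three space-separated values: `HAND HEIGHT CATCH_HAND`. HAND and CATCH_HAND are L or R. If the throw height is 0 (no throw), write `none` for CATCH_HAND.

Beat 17: 17 mod 2 = 1, so hand = R
Throw height = pattern[17 mod 4] = pattern[1] = 1
Lands at beat 17+1=18, 18 mod 2 = 0, so catch hand = L

Answer: R 1 L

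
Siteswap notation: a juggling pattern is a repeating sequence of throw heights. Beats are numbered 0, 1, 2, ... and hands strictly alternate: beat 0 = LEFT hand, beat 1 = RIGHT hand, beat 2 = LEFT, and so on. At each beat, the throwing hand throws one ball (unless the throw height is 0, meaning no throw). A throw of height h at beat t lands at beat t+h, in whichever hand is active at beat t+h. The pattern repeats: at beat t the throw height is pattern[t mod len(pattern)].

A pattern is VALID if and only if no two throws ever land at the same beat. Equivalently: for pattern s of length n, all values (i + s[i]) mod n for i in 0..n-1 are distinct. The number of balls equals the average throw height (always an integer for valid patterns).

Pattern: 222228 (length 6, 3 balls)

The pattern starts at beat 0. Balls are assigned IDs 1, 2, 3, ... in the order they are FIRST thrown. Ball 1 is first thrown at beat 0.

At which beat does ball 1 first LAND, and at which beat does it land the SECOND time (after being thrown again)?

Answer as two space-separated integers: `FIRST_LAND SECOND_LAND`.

Beat 0 (L): throw ball1 h=2 -> lands@2:L; in-air after throw: [b1@2:L]
Beat 1 (R): throw ball2 h=2 -> lands@3:R; in-air after throw: [b1@2:L b2@3:R]
Beat 2 (L): throw ball1 h=2 -> lands@4:L; in-air after throw: [b2@3:R b1@4:L]
Beat 3 (R): throw ball2 h=2 -> lands@5:R; in-air after throw: [b1@4:L b2@5:R]
Beat 4 (L): throw ball1 h=2 -> lands@6:L; in-air after throw: [b2@5:R b1@6:L]
Ball 1: thrown@0 h=2 -> first land @2; rethrown@2 h=2 -> second land @4

Answer: 2 4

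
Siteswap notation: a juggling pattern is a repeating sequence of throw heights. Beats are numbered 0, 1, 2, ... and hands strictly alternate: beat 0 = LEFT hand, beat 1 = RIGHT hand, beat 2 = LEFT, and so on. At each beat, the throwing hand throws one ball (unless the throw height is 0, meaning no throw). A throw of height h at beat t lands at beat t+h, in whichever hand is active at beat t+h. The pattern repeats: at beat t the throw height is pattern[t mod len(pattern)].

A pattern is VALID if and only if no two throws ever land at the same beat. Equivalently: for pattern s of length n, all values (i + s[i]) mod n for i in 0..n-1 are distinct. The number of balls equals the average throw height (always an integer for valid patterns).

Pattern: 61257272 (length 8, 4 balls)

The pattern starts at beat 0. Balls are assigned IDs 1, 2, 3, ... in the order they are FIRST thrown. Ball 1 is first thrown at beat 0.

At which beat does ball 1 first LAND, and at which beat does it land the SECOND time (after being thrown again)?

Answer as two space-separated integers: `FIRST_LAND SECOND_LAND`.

Answer: 6 13

Derivation:
Beat 0 (L): throw ball1 h=6 -> lands@6:L; in-air after throw: [b1@6:L]
Beat 1 (R): throw ball2 h=1 -> lands@2:L; in-air after throw: [b2@2:L b1@6:L]
Beat 2 (L): throw ball2 h=2 -> lands@4:L; in-air after throw: [b2@4:L b1@6:L]
Beat 3 (R): throw ball3 h=5 -> lands@8:L; in-air after throw: [b2@4:L b1@6:L b3@8:L]
Beat 4 (L): throw ball2 h=7 -> lands@11:R; in-air after throw: [b1@6:L b3@8:L b2@11:R]
Beat 5 (R): throw ball4 h=2 -> lands@7:R; in-air after throw: [b1@6:L b4@7:R b3@8:L b2@11:R]
Beat 6 (L): throw ball1 h=7 -> lands@13:R; in-air after throw: [b4@7:R b3@8:L b2@11:R b1@13:R]
Beat 7 (R): throw ball4 h=2 -> lands@9:R; in-air after throw: [b3@8:L b4@9:R b2@11:R b1@13:R]
Beat 8 (L): throw ball3 h=6 -> lands@14:L; in-air after throw: [b4@9:R b2@11:R b1@13:R b3@14:L]
Beat 9 (R): throw ball4 h=1 -> lands@10:L; in-air after throw: [b4@10:L b2@11:R b1@13:R b3@14:L]
Beat 10 (L): throw ball4 h=2 -> lands@12:L; in-air after throw: [b2@11:R b4@12:L b1@13:R b3@14:L]
Beat 11 (R): throw ball2 h=5 -> lands@16:L; in-air after throw: [b4@12:L b1@13:R b3@14:L b2@16:L]
Beat 12 (L): throw ball4 h=7 -> lands@19:R; in-air after throw: [b1@13:R b3@14:L b2@16:L b4@19:R]
Beat 13 (R): throw ball1 h=2 -> lands@15:R; in-air after throw: [b3@14:L b1@15:R b2@16:L b4@19:R]
Ball 1: thrown@0 h=6 -> first land @6; rethrown@6 h=7 -> second land @13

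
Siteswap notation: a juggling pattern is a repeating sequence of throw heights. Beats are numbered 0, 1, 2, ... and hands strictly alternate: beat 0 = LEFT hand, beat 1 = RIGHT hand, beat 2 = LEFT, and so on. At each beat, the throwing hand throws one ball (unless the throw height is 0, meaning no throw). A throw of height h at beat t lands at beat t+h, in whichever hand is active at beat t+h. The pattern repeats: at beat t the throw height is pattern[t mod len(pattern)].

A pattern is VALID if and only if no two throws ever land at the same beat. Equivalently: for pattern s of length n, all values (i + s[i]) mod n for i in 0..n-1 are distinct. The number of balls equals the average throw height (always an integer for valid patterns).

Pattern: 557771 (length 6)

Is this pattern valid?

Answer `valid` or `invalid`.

Answer: invalid

Derivation:
i=0: (i + s[i]) mod n = (0 + 5) mod 6 = 5
i=1: (i + s[i]) mod n = (1 + 5) mod 6 = 0
i=2: (i + s[i]) mod n = (2 + 7) mod 6 = 3
i=3: (i + s[i]) mod n = (3 + 7) mod 6 = 4
i=4: (i + s[i]) mod n = (4 + 7) mod 6 = 5
i=5: (i + s[i]) mod n = (5 + 1) mod 6 = 0
Residues: [5, 0, 3, 4, 5, 0], distinct: False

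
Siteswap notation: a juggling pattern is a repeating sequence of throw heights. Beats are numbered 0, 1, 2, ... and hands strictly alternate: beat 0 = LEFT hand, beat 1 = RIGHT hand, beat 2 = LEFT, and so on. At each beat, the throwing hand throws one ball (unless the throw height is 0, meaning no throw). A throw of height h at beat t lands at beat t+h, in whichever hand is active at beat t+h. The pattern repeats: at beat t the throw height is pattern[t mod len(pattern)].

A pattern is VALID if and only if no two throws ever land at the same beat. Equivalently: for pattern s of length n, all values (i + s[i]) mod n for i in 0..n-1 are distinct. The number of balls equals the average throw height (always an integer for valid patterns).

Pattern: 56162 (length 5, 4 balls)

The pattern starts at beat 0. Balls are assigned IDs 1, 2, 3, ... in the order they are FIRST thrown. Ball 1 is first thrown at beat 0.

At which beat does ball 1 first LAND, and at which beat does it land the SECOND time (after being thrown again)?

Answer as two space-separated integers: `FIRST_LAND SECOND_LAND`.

Beat 0 (L): throw ball1 h=5 -> lands@5:R; in-air after throw: [b1@5:R]
Beat 1 (R): throw ball2 h=6 -> lands@7:R; in-air after throw: [b1@5:R b2@7:R]
Beat 2 (L): throw ball3 h=1 -> lands@3:R; in-air after throw: [b3@3:R b1@5:R b2@7:R]
Beat 3 (R): throw ball3 h=6 -> lands@9:R; in-air after throw: [b1@5:R b2@7:R b3@9:R]
Beat 4 (L): throw ball4 h=2 -> lands@6:L; in-air after throw: [b1@5:R b4@6:L b2@7:R b3@9:R]
Beat 5 (R): throw ball1 h=5 -> lands@10:L; in-air after throw: [b4@6:L b2@7:R b3@9:R b1@10:L]
Beat 6 (L): throw ball4 h=6 -> lands@12:L; in-air after throw: [b2@7:R b3@9:R b1@10:L b4@12:L]
Beat 7 (R): throw ball2 h=1 -> lands@8:L; in-air after throw: [b2@8:L b3@9:R b1@10:L b4@12:L]
Beat 8 (L): throw ball2 h=6 -> lands@14:L; in-air after throw: [b3@9:R b1@10:L b4@12:L b2@14:L]
Beat 9 (R): throw ball3 h=2 -> lands@11:R; in-air after throw: [b1@10:L b3@11:R b4@12:L b2@14:L]
Beat 10 (L): throw ball1 h=5 -> lands@15:R; in-air after throw: [b3@11:R b4@12:L b2@14:L b1@15:R]
Ball 1: thrown@0 h=5 -> first land @5; rethrown@5 h=5 -> second land @10

Answer: 5 10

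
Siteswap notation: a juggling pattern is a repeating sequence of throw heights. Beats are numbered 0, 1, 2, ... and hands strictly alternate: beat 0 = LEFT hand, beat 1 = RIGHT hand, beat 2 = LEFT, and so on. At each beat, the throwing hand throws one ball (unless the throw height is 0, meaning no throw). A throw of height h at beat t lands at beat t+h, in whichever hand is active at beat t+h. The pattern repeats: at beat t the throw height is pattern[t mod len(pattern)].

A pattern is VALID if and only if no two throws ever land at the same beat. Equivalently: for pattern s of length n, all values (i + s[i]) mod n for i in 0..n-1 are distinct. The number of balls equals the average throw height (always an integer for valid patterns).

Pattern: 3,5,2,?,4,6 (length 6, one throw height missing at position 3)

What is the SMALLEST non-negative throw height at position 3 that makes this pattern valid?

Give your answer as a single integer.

i=0: (0 + 3) mod 6 = 3
i=1: (1 + 5) mod 6 = 0
i=2: (2 + 2) mod 6 = 4
i=3: s[i]=? (unknown)
i=4: (4 + 4) mod 6 = 2
i=5: (5 + 6) mod 6 = 5
Known residues: [0, 2, 3, 4, 5]; need a permutation of 0..5, so missing residue r = 1
Need (3 + s) mod 6 = 1; smallest s = (1 - 3) mod 6 = 4

Answer: 4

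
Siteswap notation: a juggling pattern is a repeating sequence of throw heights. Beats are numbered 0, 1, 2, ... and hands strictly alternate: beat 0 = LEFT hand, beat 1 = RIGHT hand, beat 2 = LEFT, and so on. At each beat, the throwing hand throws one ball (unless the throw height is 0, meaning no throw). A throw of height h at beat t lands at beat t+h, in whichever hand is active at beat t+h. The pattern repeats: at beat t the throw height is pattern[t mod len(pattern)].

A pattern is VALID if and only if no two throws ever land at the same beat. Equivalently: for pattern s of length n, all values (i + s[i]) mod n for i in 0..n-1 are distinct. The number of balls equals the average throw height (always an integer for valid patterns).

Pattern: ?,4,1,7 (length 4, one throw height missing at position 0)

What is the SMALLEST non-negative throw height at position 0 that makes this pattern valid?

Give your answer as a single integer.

i=0: s[i]=? (unknown)
i=1: (1 + 4) mod 4 = 1
i=2: (2 + 1) mod 4 = 3
i=3: (3 + 7) mod 4 = 2
Known residues: [1, 2, 3]; need a permutation of 0..3, so missing residue r = 0
Need (0 + s) mod 4 = 0; smallest s = (0 - 0) mod 4 = 0

Answer: 0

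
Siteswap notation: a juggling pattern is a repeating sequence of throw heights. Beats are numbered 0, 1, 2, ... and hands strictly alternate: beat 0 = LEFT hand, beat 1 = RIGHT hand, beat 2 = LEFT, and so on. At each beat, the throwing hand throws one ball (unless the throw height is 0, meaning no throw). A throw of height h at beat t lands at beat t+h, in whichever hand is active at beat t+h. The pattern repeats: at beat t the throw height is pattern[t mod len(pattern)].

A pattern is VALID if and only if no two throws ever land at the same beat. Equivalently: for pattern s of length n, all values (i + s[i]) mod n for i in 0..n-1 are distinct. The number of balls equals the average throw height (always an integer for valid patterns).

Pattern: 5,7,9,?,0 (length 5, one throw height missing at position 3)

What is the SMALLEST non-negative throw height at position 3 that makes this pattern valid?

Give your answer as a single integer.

Answer: 4

Derivation:
i=0: (0 + 5) mod 5 = 0
i=1: (1 + 7) mod 5 = 3
i=2: (2 + 9) mod 5 = 1
i=3: s[i]=? (unknown)
i=4: (4 + 0) mod 5 = 4
Known residues: [0, 1, 3, 4]; need a permutation of 0..4, so missing residue r = 2
Need (3 + s) mod 5 = 2; smallest s = (2 - 3) mod 5 = 4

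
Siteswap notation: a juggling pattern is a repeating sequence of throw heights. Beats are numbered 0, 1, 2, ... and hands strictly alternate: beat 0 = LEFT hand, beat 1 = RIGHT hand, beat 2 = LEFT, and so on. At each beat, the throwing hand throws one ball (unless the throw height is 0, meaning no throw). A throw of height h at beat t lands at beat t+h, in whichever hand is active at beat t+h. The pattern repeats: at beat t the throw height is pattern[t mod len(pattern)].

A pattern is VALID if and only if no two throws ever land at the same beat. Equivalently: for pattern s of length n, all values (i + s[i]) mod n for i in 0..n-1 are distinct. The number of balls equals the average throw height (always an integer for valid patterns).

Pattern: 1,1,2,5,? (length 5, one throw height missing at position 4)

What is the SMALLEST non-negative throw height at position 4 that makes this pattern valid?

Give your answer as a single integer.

i=0: (0 + 1) mod 5 = 1
i=1: (1 + 1) mod 5 = 2
i=2: (2 + 2) mod 5 = 4
i=3: (3 + 5) mod 5 = 3
i=4: s[i]=? (unknown)
Known residues: [1, 2, 3, 4]; need a permutation of 0..4, so missing residue r = 0
Need (4 + s) mod 5 = 0; smallest s = (0 - 4) mod 5 = 1

Answer: 1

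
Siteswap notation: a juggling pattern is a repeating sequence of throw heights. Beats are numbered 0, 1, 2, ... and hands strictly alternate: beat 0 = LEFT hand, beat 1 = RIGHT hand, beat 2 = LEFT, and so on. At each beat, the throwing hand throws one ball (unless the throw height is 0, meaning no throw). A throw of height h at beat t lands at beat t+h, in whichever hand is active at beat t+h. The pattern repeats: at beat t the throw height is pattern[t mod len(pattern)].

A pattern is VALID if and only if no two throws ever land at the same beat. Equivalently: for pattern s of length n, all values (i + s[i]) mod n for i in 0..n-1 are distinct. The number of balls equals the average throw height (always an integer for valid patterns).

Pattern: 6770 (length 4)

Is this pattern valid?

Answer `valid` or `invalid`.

Answer: valid

Derivation:
i=0: (i + s[i]) mod n = (0 + 6) mod 4 = 2
i=1: (i + s[i]) mod n = (1 + 7) mod 4 = 0
i=2: (i + s[i]) mod n = (2 + 7) mod 4 = 1
i=3: (i + s[i]) mod n = (3 + 0) mod 4 = 3
Residues: [2, 0, 1, 3], distinct: True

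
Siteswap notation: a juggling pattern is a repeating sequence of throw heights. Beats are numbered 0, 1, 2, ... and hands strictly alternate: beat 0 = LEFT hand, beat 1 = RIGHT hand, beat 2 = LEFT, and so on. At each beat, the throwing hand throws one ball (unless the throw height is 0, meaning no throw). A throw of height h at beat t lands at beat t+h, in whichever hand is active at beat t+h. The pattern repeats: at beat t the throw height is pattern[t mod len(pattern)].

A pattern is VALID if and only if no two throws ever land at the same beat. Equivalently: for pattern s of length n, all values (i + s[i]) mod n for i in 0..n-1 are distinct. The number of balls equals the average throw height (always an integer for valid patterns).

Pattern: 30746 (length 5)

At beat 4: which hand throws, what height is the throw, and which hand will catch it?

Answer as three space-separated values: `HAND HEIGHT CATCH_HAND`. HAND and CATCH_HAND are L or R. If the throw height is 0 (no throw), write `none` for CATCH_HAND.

Beat 4: 4 mod 2 = 0, so hand = L
Throw height = pattern[4 mod 5] = pattern[4] = 6
Lands at beat 4+6=10, 10 mod 2 = 0, so catch hand = L

Answer: L 6 L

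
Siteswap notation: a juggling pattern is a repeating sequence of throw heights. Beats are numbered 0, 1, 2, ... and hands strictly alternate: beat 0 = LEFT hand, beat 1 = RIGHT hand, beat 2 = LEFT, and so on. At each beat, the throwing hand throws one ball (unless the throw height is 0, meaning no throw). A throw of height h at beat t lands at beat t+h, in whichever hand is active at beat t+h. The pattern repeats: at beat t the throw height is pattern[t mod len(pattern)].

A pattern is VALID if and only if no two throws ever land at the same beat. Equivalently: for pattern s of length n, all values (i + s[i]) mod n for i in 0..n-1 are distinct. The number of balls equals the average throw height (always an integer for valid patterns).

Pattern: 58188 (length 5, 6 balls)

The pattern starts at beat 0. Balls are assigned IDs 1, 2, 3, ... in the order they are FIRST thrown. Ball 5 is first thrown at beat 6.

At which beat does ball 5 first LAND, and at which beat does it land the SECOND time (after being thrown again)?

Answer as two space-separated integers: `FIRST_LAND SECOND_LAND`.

Beat 0 (L): throw ball1 h=5 -> lands@5:R; in-air after throw: [b1@5:R]
Beat 1 (R): throw ball2 h=8 -> lands@9:R; in-air after throw: [b1@5:R b2@9:R]
Beat 2 (L): throw ball3 h=1 -> lands@3:R; in-air after throw: [b3@3:R b1@5:R b2@9:R]
Beat 3 (R): throw ball3 h=8 -> lands@11:R; in-air after throw: [b1@5:R b2@9:R b3@11:R]
Beat 4 (L): throw ball4 h=8 -> lands@12:L; in-air after throw: [b1@5:R b2@9:R b3@11:R b4@12:L]
Beat 5 (R): throw ball1 h=5 -> lands@10:L; in-air after throw: [b2@9:R b1@10:L b3@11:R b4@12:L]
Beat 6 (L): throw ball5 h=8 -> lands@14:L; in-air after throw: [b2@9:R b1@10:L b3@11:R b4@12:L b5@14:L]
Beat 7 (R): throw ball6 h=1 -> lands@8:L; in-air after throw: [b6@8:L b2@9:R b1@10:L b3@11:R b4@12:L b5@14:L]
Beat 8 (L): throw ball6 h=8 -> lands@16:L; in-air after throw: [b2@9:R b1@10:L b3@11:R b4@12:L b5@14:L b6@16:L]
Beat 9 (R): throw ball2 h=8 -> lands@17:R; in-air after throw: [b1@10:L b3@11:R b4@12:L b5@14:L b6@16:L b2@17:R]
Beat 10 (L): throw ball1 h=5 -> lands@15:R; in-air after throw: [b3@11:R b4@12:L b5@14:L b1@15:R b6@16:L b2@17:R]
Beat 11 (R): throw ball3 h=8 -> lands@19:R; in-air after throw: [b4@12:L b5@14:L b1@15:R b6@16:L b2@17:R b3@19:R]
Beat 12 (L): throw ball4 h=1 -> lands@13:R; in-air after throw: [b4@13:R b5@14:L b1@15:R b6@16:L b2@17:R b3@19:R]
Beat 13 (R): throw ball4 h=8 -> lands@21:R; in-air after throw: [b5@14:L b1@15:R b6@16:L b2@17:R b3@19:R b4@21:R]
Beat 14 (L): throw ball5 h=8 -> lands@22:L; in-air after throw: [b1@15:R b6@16:L b2@17:R b3@19:R b4@21:R b5@22:L]
Beat 15 (R): throw ball1 h=5 -> lands@20:L; in-air after throw: [b6@16:L b2@17:R b3@19:R b1@20:L b4@21:R b5@22:L]
Beat 16 (L): throw ball6 h=8 -> lands@24:L; in-air after throw: [b2@17:R b3@19:R b1@20:L b4@21:R b5@22:L b6@24:L]
Beat 17 (R): throw ball2 h=1 -> lands@18:L; in-air after throw: [b2@18:L b3@19:R b1@20:L b4@21:R b5@22:L b6@24:L]
Beat 18 (L): throw ball2 h=8 -> lands@26:L; in-air after throw: [b3@19:R b1@20:L b4@21:R b5@22:L b6@24:L b2@26:L]
Beat 19 (R): throw ball3 h=8 -> lands@27:R; in-air after throw: [b1@20:L b4@21:R b5@22:L b6@24:L b2@26:L b3@27:R]
Beat 20 (L): throw ball1 h=5 -> lands@25:R; in-air after throw: [b4@21:R b5@22:L b6@24:L b1@25:R b2@26:L b3@27:R]
Beat 21 (R): throw ball4 h=8 -> lands@29:R; in-air after throw: [b5@22:L b6@24:L b1@25:R b2@26:L b3@27:R b4@29:R]
Beat 22 (L): throw ball5 h=1 -> lands@23:R; in-air after throw: [b5@23:R b6@24:L b1@25:R b2@26:L b3@27:R b4@29:R]
Ball 5: thrown@6 h=8 -> first land @14; rethrown@14 h=8 -> second land @22

Answer: 14 22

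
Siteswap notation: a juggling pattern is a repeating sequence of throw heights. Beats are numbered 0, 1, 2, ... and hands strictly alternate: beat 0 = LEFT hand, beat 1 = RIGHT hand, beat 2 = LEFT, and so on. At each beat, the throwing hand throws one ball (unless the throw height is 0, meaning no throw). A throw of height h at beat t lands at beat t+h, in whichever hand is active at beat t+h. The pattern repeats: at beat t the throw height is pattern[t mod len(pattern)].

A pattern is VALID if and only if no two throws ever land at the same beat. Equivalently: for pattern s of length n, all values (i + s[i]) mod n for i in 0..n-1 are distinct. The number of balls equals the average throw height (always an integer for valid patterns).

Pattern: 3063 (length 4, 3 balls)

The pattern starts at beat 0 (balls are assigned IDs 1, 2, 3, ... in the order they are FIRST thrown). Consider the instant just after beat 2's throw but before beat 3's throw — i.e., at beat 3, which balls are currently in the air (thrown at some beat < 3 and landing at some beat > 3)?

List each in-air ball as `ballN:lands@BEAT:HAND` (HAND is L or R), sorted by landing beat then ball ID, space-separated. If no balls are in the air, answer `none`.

Answer: ball2:lands@8:L

Derivation:
Beat 0 (L): throw ball1 h=3 -> lands@3:R; in-air after throw: [b1@3:R]
Beat 2 (L): throw ball2 h=6 -> lands@8:L; in-air after throw: [b1@3:R b2@8:L]
Beat 3 (R): throw ball1 h=3 -> lands@6:L; in-air after throw: [b1@6:L b2@8:L]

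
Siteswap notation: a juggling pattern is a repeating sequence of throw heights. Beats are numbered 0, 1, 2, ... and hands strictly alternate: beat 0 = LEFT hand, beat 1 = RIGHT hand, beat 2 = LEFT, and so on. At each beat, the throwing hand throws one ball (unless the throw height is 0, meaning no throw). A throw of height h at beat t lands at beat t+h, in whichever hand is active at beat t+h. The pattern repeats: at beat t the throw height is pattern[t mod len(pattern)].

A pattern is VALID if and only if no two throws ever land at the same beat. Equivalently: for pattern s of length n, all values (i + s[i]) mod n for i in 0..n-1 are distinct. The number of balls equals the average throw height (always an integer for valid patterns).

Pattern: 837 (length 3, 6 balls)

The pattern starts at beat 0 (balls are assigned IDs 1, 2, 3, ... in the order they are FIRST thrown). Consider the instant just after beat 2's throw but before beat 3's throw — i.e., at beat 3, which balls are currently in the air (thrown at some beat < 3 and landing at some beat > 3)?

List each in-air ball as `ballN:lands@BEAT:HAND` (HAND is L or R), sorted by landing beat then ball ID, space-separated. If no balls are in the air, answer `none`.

Answer: ball2:lands@4:L ball1:lands@8:L ball3:lands@9:R

Derivation:
Beat 0 (L): throw ball1 h=8 -> lands@8:L; in-air after throw: [b1@8:L]
Beat 1 (R): throw ball2 h=3 -> lands@4:L; in-air after throw: [b2@4:L b1@8:L]
Beat 2 (L): throw ball3 h=7 -> lands@9:R; in-air after throw: [b2@4:L b1@8:L b3@9:R]
Beat 3 (R): throw ball4 h=8 -> lands@11:R; in-air after throw: [b2@4:L b1@8:L b3@9:R b4@11:R]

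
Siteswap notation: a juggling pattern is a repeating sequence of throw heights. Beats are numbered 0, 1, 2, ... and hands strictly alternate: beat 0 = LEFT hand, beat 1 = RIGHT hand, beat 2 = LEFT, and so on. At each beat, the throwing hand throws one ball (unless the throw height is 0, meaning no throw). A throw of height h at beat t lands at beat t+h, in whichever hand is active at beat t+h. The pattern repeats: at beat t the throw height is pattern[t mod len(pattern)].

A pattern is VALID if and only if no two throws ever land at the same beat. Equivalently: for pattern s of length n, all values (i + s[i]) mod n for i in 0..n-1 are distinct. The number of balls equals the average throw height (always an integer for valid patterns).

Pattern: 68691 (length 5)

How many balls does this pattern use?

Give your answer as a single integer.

Pattern = [6, 8, 6, 9, 1], length n = 5
  position 0: throw height = 6, running sum = 6
  position 1: throw height = 8, running sum = 14
  position 2: throw height = 6, running sum = 20
  position 3: throw height = 9, running sum = 29
  position 4: throw height = 1, running sum = 30
Total sum = 30; balls = sum / n = 30 / 5 = 6

Answer: 6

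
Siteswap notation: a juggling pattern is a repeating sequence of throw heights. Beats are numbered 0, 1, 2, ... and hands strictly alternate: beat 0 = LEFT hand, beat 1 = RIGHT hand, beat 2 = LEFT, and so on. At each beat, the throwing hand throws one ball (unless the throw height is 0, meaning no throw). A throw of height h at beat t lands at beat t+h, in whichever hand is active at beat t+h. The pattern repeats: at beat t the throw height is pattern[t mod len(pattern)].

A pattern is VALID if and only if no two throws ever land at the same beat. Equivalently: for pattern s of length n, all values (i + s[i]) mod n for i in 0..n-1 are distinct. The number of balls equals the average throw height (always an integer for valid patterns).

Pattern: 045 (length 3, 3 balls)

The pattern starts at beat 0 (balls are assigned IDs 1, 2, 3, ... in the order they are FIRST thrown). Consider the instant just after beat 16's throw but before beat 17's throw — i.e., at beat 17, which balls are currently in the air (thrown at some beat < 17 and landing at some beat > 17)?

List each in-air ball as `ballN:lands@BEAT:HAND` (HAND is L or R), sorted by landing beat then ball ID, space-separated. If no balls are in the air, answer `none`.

Answer: ball1:lands@19:R ball2:lands@20:L

Derivation:
Beat 1 (R): throw ball1 h=4 -> lands@5:R; in-air after throw: [b1@5:R]
Beat 2 (L): throw ball2 h=5 -> lands@7:R; in-air after throw: [b1@5:R b2@7:R]
Beat 4 (L): throw ball3 h=4 -> lands@8:L; in-air after throw: [b1@5:R b2@7:R b3@8:L]
Beat 5 (R): throw ball1 h=5 -> lands@10:L; in-air after throw: [b2@7:R b3@8:L b1@10:L]
Beat 7 (R): throw ball2 h=4 -> lands@11:R; in-air after throw: [b3@8:L b1@10:L b2@11:R]
Beat 8 (L): throw ball3 h=5 -> lands@13:R; in-air after throw: [b1@10:L b2@11:R b3@13:R]
Beat 10 (L): throw ball1 h=4 -> lands@14:L; in-air after throw: [b2@11:R b3@13:R b1@14:L]
Beat 11 (R): throw ball2 h=5 -> lands@16:L; in-air after throw: [b3@13:R b1@14:L b2@16:L]
Beat 13 (R): throw ball3 h=4 -> lands@17:R; in-air after throw: [b1@14:L b2@16:L b3@17:R]
Beat 14 (L): throw ball1 h=5 -> lands@19:R; in-air after throw: [b2@16:L b3@17:R b1@19:R]
Beat 16 (L): throw ball2 h=4 -> lands@20:L; in-air after throw: [b3@17:R b1@19:R b2@20:L]
Beat 17 (R): throw ball3 h=5 -> lands@22:L; in-air after throw: [b1@19:R b2@20:L b3@22:L]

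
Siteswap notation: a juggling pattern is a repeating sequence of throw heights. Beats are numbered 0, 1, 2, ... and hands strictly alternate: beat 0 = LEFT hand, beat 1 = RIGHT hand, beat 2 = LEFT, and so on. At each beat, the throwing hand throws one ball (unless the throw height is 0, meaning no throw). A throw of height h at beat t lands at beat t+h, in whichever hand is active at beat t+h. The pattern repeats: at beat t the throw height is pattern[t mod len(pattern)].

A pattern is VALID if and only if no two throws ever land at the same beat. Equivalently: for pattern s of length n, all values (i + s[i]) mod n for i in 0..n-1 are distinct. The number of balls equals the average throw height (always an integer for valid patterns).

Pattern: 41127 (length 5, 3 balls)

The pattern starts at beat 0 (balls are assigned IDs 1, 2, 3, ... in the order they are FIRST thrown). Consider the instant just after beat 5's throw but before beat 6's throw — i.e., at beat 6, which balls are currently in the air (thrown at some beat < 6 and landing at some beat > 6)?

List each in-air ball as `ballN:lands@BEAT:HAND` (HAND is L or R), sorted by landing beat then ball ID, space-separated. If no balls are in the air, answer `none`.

Beat 0 (L): throw ball1 h=4 -> lands@4:L; in-air after throw: [b1@4:L]
Beat 1 (R): throw ball2 h=1 -> lands@2:L; in-air after throw: [b2@2:L b1@4:L]
Beat 2 (L): throw ball2 h=1 -> lands@3:R; in-air after throw: [b2@3:R b1@4:L]
Beat 3 (R): throw ball2 h=2 -> lands@5:R; in-air after throw: [b1@4:L b2@5:R]
Beat 4 (L): throw ball1 h=7 -> lands@11:R; in-air after throw: [b2@5:R b1@11:R]
Beat 5 (R): throw ball2 h=4 -> lands@9:R; in-air after throw: [b2@9:R b1@11:R]
Beat 6 (L): throw ball3 h=1 -> lands@7:R; in-air after throw: [b3@7:R b2@9:R b1@11:R]

Answer: ball2:lands@9:R ball1:lands@11:R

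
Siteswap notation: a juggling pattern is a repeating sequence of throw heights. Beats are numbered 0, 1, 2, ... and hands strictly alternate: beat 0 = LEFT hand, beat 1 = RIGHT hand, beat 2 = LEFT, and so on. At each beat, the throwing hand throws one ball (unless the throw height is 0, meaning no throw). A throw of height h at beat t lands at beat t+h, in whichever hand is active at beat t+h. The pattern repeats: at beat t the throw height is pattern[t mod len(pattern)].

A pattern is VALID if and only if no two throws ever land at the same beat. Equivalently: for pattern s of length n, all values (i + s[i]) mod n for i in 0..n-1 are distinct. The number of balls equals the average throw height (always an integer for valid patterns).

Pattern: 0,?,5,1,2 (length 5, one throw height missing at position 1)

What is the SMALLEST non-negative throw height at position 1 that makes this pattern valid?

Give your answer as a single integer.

i=0: (0 + 0) mod 5 = 0
i=1: s[i]=? (unknown)
i=2: (2 + 5) mod 5 = 2
i=3: (3 + 1) mod 5 = 4
i=4: (4 + 2) mod 5 = 1
Known residues: [0, 1, 2, 4]; need a permutation of 0..4, so missing residue r = 3
Need (1 + s) mod 5 = 3; smallest s = (3 - 1) mod 5 = 2

Answer: 2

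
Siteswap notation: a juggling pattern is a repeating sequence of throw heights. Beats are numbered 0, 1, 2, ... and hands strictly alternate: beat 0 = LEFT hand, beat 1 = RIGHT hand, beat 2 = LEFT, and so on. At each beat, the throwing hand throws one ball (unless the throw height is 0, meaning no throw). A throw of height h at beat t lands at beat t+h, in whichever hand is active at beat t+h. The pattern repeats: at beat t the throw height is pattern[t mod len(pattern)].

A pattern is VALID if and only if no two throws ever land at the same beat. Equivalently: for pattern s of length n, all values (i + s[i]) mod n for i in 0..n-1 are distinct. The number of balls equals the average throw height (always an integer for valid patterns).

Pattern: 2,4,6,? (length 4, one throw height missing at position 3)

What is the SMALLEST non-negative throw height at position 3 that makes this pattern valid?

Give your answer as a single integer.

i=0: (0 + 2) mod 4 = 2
i=1: (1 + 4) mod 4 = 1
i=2: (2 + 6) mod 4 = 0
i=3: s[i]=? (unknown)
Known residues: [0, 1, 2]; need a permutation of 0..3, so missing residue r = 3
Need (3 + s) mod 4 = 3; smallest s = (3 - 3) mod 4 = 0

Answer: 0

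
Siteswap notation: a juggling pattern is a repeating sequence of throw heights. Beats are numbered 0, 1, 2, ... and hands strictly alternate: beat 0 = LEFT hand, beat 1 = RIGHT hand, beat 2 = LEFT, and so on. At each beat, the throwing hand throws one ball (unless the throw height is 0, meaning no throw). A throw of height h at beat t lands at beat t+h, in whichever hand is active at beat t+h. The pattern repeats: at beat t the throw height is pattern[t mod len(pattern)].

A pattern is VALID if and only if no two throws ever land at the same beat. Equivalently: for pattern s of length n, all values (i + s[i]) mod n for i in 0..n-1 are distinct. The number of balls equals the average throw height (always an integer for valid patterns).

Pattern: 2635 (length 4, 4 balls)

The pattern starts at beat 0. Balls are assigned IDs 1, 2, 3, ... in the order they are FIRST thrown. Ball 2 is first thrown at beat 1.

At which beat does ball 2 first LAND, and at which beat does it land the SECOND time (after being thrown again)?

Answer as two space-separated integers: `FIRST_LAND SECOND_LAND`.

Answer: 7 12

Derivation:
Beat 0 (L): throw ball1 h=2 -> lands@2:L; in-air after throw: [b1@2:L]
Beat 1 (R): throw ball2 h=6 -> lands@7:R; in-air after throw: [b1@2:L b2@7:R]
Beat 2 (L): throw ball1 h=3 -> lands@5:R; in-air after throw: [b1@5:R b2@7:R]
Beat 3 (R): throw ball3 h=5 -> lands@8:L; in-air after throw: [b1@5:R b2@7:R b3@8:L]
Beat 4 (L): throw ball4 h=2 -> lands@6:L; in-air after throw: [b1@5:R b4@6:L b2@7:R b3@8:L]
Beat 5 (R): throw ball1 h=6 -> lands@11:R; in-air after throw: [b4@6:L b2@7:R b3@8:L b1@11:R]
Beat 6 (L): throw ball4 h=3 -> lands@9:R; in-air after throw: [b2@7:R b3@8:L b4@9:R b1@11:R]
Beat 7 (R): throw ball2 h=5 -> lands@12:L; in-air after throw: [b3@8:L b4@9:R b1@11:R b2@12:L]
Beat 8 (L): throw ball3 h=2 -> lands@10:L; in-air after throw: [b4@9:R b3@10:L b1@11:R b2@12:L]
Beat 9 (R): throw ball4 h=6 -> lands@15:R; in-air after throw: [b3@10:L b1@11:R b2@12:L b4@15:R]
Beat 10 (L): throw ball3 h=3 -> lands@13:R; in-air after throw: [b1@11:R b2@12:L b3@13:R b4@15:R]
Beat 11 (R): throw ball1 h=5 -> lands@16:L; in-air after throw: [b2@12:L b3@13:R b4@15:R b1@16:L]
Beat 12 (L): throw ball2 h=2 -> lands@14:L; in-air after throw: [b3@13:R b2@14:L b4@15:R b1@16:L]
Ball 2: thrown@1 h=6 -> first land @7; rethrown@7 h=5 -> second land @12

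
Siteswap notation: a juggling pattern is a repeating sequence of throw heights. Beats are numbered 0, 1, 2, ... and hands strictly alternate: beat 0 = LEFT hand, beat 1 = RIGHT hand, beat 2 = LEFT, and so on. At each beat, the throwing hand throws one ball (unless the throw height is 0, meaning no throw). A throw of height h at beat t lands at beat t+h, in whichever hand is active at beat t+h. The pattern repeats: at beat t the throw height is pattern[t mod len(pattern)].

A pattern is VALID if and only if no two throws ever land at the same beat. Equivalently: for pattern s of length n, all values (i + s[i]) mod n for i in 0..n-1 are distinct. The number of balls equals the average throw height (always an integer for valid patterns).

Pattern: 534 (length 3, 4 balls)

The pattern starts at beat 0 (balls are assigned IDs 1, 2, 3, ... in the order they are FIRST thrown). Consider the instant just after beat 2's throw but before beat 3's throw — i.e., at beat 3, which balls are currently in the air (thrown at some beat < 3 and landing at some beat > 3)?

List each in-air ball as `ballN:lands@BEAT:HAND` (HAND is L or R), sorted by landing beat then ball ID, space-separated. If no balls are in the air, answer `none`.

Beat 0 (L): throw ball1 h=5 -> lands@5:R; in-air after throw: [b1@5:R]
Beat 1 (R): throw ball2 h=3 -> lands@4:L; in-air after throw: [b2@4:L b1@5:R]
Beat 2 (L): throw ball3 h=4 -> lands@6:L; in-air after throw: [b2@4:L b1@5:R b3@6:L]
Beat 3 (R): throw ball4 h=5 -> lands@8:L; in-air after throw: [b2@4:L b1@5:R b3@6:L b4@8:L]

Answer: ball2:lands@4:L ball1:lands@5:R ball3:lands@6:L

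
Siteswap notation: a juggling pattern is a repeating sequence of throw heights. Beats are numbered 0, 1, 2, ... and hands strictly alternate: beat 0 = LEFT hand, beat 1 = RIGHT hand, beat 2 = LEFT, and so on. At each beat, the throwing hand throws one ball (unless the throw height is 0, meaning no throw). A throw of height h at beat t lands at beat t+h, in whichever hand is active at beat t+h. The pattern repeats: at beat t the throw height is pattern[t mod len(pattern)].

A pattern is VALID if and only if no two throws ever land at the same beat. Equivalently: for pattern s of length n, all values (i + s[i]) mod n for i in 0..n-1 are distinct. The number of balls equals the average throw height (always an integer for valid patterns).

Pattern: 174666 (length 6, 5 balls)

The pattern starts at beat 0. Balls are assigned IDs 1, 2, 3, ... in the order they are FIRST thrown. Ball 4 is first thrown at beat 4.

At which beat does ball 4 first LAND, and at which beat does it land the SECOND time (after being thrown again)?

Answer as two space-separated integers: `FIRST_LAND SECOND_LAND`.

Answer: 10 16

Derivation:
Beat 0 (L): throw ball1 h=1 -> lands@1:R; in-air after throw: [b1@1:R]
Beat 1 (R): throw ball1 h=7 -> lands@8:L; in-air after throw: [b1@8:L]
Beat 2 (L): throw ball2 h=4 -> lands@6:L; in-air after throw: [b2@6:L b1@8:L]
Beat 3 (R): throw ball3 h=6 -> lands@9:R; in-air after throw: [b2@6:L b1@8:L b3@9:R]
Beat 4 (L): throw ball4 h=6 -> lands@10:L; in-air after throw: [b2@6:L b1@8:L b3@9:R b4@10:L]
Beat 5 (R): throw ball5 h=6 -> lands@11:R; in-air after throw: [b2@6:L b1@8:L b3@9:R b4@10:L b5@11:R]
Beat 6 (L): throw ball2 h=1 -> lands@7:R; in-air after throw: [b2@7:R b1@8:L b3@9:R b4@10:L b5@11:R]
Beat 7 (R): throw ball2 h=7 -> lands@14:L; in-air after throw: [b1@8:L b3@9:R b4@10:L b5@11:R b2@14:L]
Beat 8 (L): throw ball1 h=4 -> lands@12:L; in-air after throw: [b3@9:R b4@10:L b5@11:R b1@12:L b2@14:L]
Beat 9 (R): throw ball3 h=6 -> lands@15:R; in-air after throw: [b4@10:L b5@11:R b1@12:L b2@14:L b3@15:R]
Beat 10 (L): throw ball4 h=6 -> lands@16:L; in-air after throw: [b5@11:R b1@12:L b2@14:L b3@15:R b4@16:L]
Beat 11 (R): throw ball5 h=6 -> lands@17:R; in-air after throw: [b1@12:L b2@14:L b3@15:R b4@16:L b5@17:R]
Beat 12 (L): throw ball1 h=1 -> lands@13:R; in-air after throw: [b1@13:R b2@14:L b3@15:R b4@16:L b5@17:R]
Beat 13 (R): throw ball1 h=7 -> lands@20:L; in-air after throw: [b2@14:L b3@15:R b4@16:L b5@17:R b1@20:L]
Beat 14 (L): throw ball2 h=4 -> lands@18:L; in-air after throw: [b3@15:R b4@16:L b5@17:R b2@18:L b1@20:L]
Beat 15 (R): throw ball3 h=6 -> lands@21:R; in-air after throw: [b4@16:L b5@17:R b2@18:L b1@20:L b3@21:R]
Beat 16 (L): throw ball4 h=6 -> lands@22:L; in-air after throw: [b5@17:R b2@18:L b1@20:L b3@21:R b4@22:L]
Ball 4: thrown@4 h=6 -> first land @10; rethrown@10 h=6 -> second land @16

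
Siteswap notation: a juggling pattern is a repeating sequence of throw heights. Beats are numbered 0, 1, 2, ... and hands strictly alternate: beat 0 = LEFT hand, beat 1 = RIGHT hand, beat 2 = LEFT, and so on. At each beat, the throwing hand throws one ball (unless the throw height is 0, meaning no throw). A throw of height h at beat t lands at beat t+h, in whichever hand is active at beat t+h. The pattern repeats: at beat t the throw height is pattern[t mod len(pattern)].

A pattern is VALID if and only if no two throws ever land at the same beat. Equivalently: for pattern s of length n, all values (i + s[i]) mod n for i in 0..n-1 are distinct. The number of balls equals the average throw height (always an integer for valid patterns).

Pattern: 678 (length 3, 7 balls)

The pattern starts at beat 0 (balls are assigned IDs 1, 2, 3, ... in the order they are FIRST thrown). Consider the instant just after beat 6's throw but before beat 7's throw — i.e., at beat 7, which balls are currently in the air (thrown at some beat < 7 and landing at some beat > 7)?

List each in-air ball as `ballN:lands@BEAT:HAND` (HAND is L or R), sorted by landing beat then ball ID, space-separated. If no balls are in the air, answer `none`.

Answer: ball2:lands@8:L ball4:lands@9:R ball3:lands@10:L ball5:lands@11:R ball1:lands@12:L ball6:lands@13:R

Derivation:
Beat 0 (L): throw ball1 h=6 -> lands@6:L; in-air after throw: [b1@6:L]
Beat 1 (R): throw ball2 h=7 -> lands@8:L; in-air after throw: [b1@6:L b2@8:L]
Beat 2 (L): throw ball3 h=8 -> lands@10:L; in-air after throw: [b1@6:L b2@8:L b3@10:L]
Beat 3 (R): throw ball4 h=6 -> lands@9:R; in-air after throw: [b1@6:L b2@8:L b4@9:R b3@10:L]
Beat 4 (L): throw ball5 h=7 -> lands@11:R; in-air after throw: [b1@6:L b2@8:L b4@9:R b3@10:L b5@11:R]
Beat 5 (R): throw ball6 h=8 -> lands@13:R; in-air after throw: [b1@6:L b2@8:L b4@9:R b3@10:L b5@11:R b6@13:R]
Beat 6 (L): throw ball1 h=6 -> lands@12:L; in-air after throw: [b2@8:L b4@9:R b3@10:L b5@11:R b1@12:L b6@13:R]
Beat 7 (R): throw ball7 h=7 -> lands@14:L; in-air after throw: [b2@8:L b4@9:R b3@10:L b5@11:R b1@12:L b6@13:R b7@14:L]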